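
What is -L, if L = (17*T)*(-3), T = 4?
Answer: 204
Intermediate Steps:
L = -204 (L = (17*4)*(-3) = 68*(-3) = -204)
-L = -1*(-204) = 204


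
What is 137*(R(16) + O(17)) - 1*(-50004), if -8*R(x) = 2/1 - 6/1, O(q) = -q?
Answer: 95487/2 ≈ 47744.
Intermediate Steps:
R(x) = 1/2 (R(x) = -(2/1 - 6/1)/8 = -(2*1 - 6*1)/8 = -(2 - 6)/8 = -1/8*(-4) = 1/2)
137*(R(16) + O(17)) - 1*(-50004) = 137*(1/2 - 1*17) - 1*(-50004) = 137*(1/2 - 17) + 50004 = 137*(-33/2) + 50004 = -4521/2 + 50004 = 95487/2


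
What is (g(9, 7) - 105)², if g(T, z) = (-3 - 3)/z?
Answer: 549081/49 ≈ 11206.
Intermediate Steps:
g(T, z) = -6/z
(g(9, 7) - 105)² = (-6/7 - 105)² = (-741/7)² = 549081/49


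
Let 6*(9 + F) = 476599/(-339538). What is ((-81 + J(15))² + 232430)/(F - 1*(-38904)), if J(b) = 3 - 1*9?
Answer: 488932682772/79237506461 ≈ 6.1705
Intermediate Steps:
J(b) = -6 (J(b) = 3 - 9 = -6)
F = -18811651/2037228 (F = -9 + (476599/(-339538))/6 = -9 + (476599*(-1/339538))/6 = -9 + (⅙)*(-476599/339538) = -9 - 476599/2037228 = -18811651/2037228 ≈ -9.2339)
((-81 + J(15))² + 232430)/(F - 1*(-38904)) = ((-81 - 6)² + 232430)/(-18811651/2037228 - 1*(-38904)) = ((-87)² + 232430)/(-18811651/2037228 + 38904) = (7569 + 232430)/(79237506461/2037228) = 239999*(2037228/79237506461) = 488932682772/79237506461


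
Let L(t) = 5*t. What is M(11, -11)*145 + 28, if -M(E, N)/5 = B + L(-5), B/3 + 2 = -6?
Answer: 35553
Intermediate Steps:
B = -24 (B = -6 + 3*(-6) = -6 - 18 = -24)
M(E, N) = 245 (M(E, N) = -5*(-24 + 5*(-5)) = -5*(-24 - 25) = -5*(-49) = 245)
M(11, -11)*145 + 28 = 245*145 + 28 = 35525 + 28 = 35553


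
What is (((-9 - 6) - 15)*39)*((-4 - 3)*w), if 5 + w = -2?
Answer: -57330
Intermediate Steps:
w = -7 (w = -5 - 2 = -7)
(((-9 - 6) - 15)*39)*((-4 - 3)*w) = (((-9 - 6) - 15)*39)*((-4 - 3)*(-7)) = ((-15 - 15)*39)*(-7*(-7)) = -30*39*49 = -1170*49 = -57330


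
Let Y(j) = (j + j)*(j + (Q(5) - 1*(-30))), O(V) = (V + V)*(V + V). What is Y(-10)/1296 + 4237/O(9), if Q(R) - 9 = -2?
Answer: 2051/162 ≈ 12.660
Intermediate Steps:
Q(R) = 7 (Q(R) = 9 - 2 = 7)
O(V) = 4*V² (O(V) = (2*V)*(2*V) = 4*V²)
Y(j) = 2*j*(37 + j) (Y(j) = (j + j)*(j + (7 - 1*(-30))) = (2*j)*(j + (7 + 30)) = (2*j)*(j + 37) = (2*j)*(37 + j) = 2*j*(37 + j))
Y(-10)/1296 + 4237/O(9) = (2*(-10)*(37 - 10))/1296 + 4237/((4*9²)) = (2*(-10)*27)*(1/1296) + 4237/((4*81)) = -540*1/1296 + 4237/324 = -5/12 + 4237*(1/324) = -5/12 + 4237/324 = 2051/162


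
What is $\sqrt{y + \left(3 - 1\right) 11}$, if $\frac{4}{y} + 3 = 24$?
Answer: $\frac{\sqrt{9786}}{21} \approx 4.7107$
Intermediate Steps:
$y = \frac{4}{21}$ ($y = \frac{4}{-3 + 24} = \frac{4}{21} \approx 0.19048$)
$\sqrt{y + \left(3 - 1\right) 11} = \sqrt{\frac{4}{21} + \left(3 - 1\right) 11} = \sqrt{\frac{4}{21} + 2 \cdot 11} = \sqrt{\frac{4}{21} + 22} = \sqrt{\frac{466}{21}} = \frac{\sqrt{9786}}{21}$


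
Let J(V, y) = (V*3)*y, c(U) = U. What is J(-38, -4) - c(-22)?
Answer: 478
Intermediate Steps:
J(V, y) = 3*V*y (J(V, y) = (3*V)*y = 3*V*y)
J(-38, -4) - c(-22) = 3*(-38)*(-4) - 1*(-22) = 456 + 22 = 478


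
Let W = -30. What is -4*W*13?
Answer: 1560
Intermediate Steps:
-4*W*13 = -4*(-30)*13 = 120*13 = 1560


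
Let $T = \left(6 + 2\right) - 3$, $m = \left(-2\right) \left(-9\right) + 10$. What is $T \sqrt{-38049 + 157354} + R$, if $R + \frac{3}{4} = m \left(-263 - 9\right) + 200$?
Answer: $- \frac{29667}{4} + 5 \sqrt{119305} \approx -5689.7$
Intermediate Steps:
$m = 28$ ($m = 18 + 10 = 28$)
$T = 5$ ($T = 8 - 3 = 5$)
$R = - \frac{29667}{4}$ ($R = - \frac{3}{4} + \left(28 \left(-263 - 9\right) + 200\right) = - \frac{3}{4} + \left(28 \left(-272\right) + 200\right) = - \frac{3}{4} + \left(-7616 + 200\right) = - \frac{3}{4} - 7416 = - \frac{29667}{4} \approx -7416.8$)
$T \sqrt{-38049 + 157354} + R = 5 \sqrt{-38049 + 157354} - \frac{29667}{4} = 5 \sqrt{119305} - \frac{29667}{4} = - \frac{29667}{4} + 5 \sqrt{119305}$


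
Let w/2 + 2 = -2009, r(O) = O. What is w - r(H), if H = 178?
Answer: -4200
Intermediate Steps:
w = -4022 (w = -4 + 2*(-2009) = -4 - 4018 = -4022)
w - r(H) = -4022 - 1*178 = -4022 - 178 = -4200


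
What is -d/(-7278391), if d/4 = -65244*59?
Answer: -15397584/7278391 ≈ -2.1155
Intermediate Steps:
d = -15397584 (d = 4*(-65244*59) = 4*(-3849396) = -15397584)
-d/(-7278391) = -(-15397584)/(-7278391) = -(-15397584)*(-1)/7278391 = -1*15397584/7278391 = -15397584/7278391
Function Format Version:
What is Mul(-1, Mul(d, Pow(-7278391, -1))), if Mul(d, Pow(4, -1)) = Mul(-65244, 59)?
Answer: Rational(-15397584, 7278391) ≈ -2.1155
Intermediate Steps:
d = -15397584 (d = Mul(4, Mul(-65244, 59)) = Mul(4, -3849396) = -15397584)
Mul(-1, Mul(d, Pow(-7278391, -1))) = Mul(-1, Mul(-15397584, Pow(-7278391, -1))) = Mul(-1, Mul(-15397584, Rational(-1, 7278391))) = Mul(-1, Rational(15397584, 7278391)) = Rational(-15397584, 7278391)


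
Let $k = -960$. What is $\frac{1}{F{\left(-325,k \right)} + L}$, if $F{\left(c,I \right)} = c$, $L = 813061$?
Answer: $\frac{1}{812736} \approx 1.2304 \cdot 10^{-6}$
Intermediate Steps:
$\frac{1}{F{\left(-325,k \right)} + L} = \frac{1}{-325 + 813061} = \frac{1}{812736}$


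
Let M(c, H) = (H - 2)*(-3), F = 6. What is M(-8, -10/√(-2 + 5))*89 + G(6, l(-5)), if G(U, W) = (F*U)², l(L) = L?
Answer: 1830 + 890*√3 ≈ 3371.5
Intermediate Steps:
M(c, H) = 6 - 3*H (M(c, H) = (-2 + H)*(-3) = 6 - 3*H)
G(U, W) = 36*U² (G(U, W) = (6*U)² = 36*U²)
M(-8, -10/√(-2 + 5))*89 + G(6, l(-5)) = (6 - (-30)/(√(-2 + 5)))*89 + 36*6² = (6 - (-30)/(√3))*89 + 36*36 = (6 - (-30)*√3/3)*89 + 1296 = (6 - (-10)*√3)*89 + 1296 = (6 + 10*√3)*89 + 1296 = (534 + 890*√3) + 1296 = 1830 + 890*√3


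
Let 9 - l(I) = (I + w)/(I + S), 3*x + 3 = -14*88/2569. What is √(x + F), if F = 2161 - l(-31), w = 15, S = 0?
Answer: √2506169054271/34131 ≈ 46.383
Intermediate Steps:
x = -1277/1101 (x = -1 + (-14*88/2569)/3 = -1 + (-1232*1/2569)/3 = -1 + (⅓)*(-176/367) = -1 - 176/1101 = -1277/1101 ≈ -1.1599)
l(I) = 9 - (15 + I)/I (l(I) = 9 - (I + 15)/(I + 0) = 9 - (15 + I)/I)
F = 66728/31 (F = 2161 - (8 - 15/(-31)) = 2161 - (8 - 15*(-1/31)) = 2161 - (8 + 15/31) = 2161 - 1*263/31 = 2161 - 263/31 = 66728/31 ≈ 2152.5)
√(x + F) = √(-1277/1101 + 66728/31) = √(73427941/34131) = √2506169054271/34131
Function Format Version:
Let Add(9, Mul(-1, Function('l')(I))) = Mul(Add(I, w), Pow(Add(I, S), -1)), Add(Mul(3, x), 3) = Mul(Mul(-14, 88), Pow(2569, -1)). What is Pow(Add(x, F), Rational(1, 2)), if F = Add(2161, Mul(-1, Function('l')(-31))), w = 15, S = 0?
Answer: Mul(Rational(1, 34131), Pow(2506169054271, Rational(1, 2))) ≈ 46.383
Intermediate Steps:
x = Rational(-1277, 1101) (x = Add(-1, Mul(Rational(1, 3), Mul(Mul(-14, 88), Pow(2569, -1)))) = Add(-1, Mul(Rational(1, 3), Mul(-1232, Rational(1, 2569)))) = Add(-1, Mul(Rational(1, 3), Rational(-176, 367))) = Add(-1, Rational(-176, 1101)) = Rational(-1277, 1101) ≈ -1.1599)
Function('l')(I) = Add(9, Mul(-1, Pow(I, -1), Add(15, I))) (Function('l')(I) = Add(9, Mul(-1, Mul(Add(I, 15), Pow(Add(I, 0), -1)))) = Add(9, Mul(-1, Mul(Add(15, I), Pow(I, -1)))) = Add(9, Mul(-1, Mul(Pow(I, -1), Add(15, I)))) = Add(9, Mul(-1, Pow(I, -1), Add(15, I))))
F = Rational(66728, 31) (F = Add(2161, Mul(-1, Add(8, Mul(-15, Pow(-31, -1))))) = Add(2161, Mul(-1, Add(8, Mul(-15, Rational(-1, 31))))) = Add(2161, Mul(-1, Add(8, Rational(15, 31)))) = Add(2161, Mul(-1, Rational(263, 31))) = Add(2161, Rational(-263, 31)) = Rational(66728, 31) ≈ 2152.5)
Pow(Add(x, F), Rational(1, 2)) = Pow(Add(Rational(-1277, 1101), Rational(66728, 31)), Rational(1, 2)) = Pow(Rational(73427941, 34131), Rational(1, 2)) = Mul(Rational(1, 34131), Pow(2506169054271, Rational(1, 2)))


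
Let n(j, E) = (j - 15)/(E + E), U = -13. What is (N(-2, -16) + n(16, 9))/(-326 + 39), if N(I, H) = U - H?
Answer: -55/5166 ≈ -0.010647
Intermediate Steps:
N(I, H) = -13 - H
n(j, E) = (-15 + j)/(2*E) (n(j, E) = (-15 + j)/((2*E)) = (-15 + j)*(1/(2*E)) = (-15 + j)/(2*E))
(N(-2, -16) + n(16, 9))/(-326 + 39) = ((-13 - 1*(-16)) + (½)*(-15 + 16)/9)/(-326 + 39) = ((-13 + 16) + (½)*(⅑)*1)/(-287) = (3 + 1/18)*(-1/287) = (55/18)*(-1/287) = -55/5166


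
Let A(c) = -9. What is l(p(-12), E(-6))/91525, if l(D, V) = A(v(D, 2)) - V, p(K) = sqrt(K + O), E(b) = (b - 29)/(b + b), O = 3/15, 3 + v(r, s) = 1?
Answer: -143/1098300 ≈ -0.00013020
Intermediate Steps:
v(r, s) = -2 (v(r, s) = -3 + 1 = -2)
O = 1/5 (O = 3*(1/15) = 1/5 ≈ 0.20000)
E(b) = (-29 + b)/(2*b) (E(b) = (-29 + b)/((2*b)) = (-29 + b)*(1/(2*b)) = (-29 + b)/(2*b))
p(K) = sqrt(1/5 + K) (p(K) = sqrt(K + 1/5) = sqrt(1/5 + K))
l(D, V) = -9 - V
l(p(-12), E(-6))/91525 = (-9 - (-29 - 6)/(2*(-6)))/91525 = (-9 - (-1)*(-35)/(2*6))*(1/91525) = (-9 - 1*35/12)*(1/91525) = (-9 - 35/12)*(1/91525) = -143/12*1/91525 = -143/1098300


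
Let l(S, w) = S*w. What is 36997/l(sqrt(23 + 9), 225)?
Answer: 36997*sqrt(2)/1800 ≈ 29.068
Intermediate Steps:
36997/l(sqrt(23 + 9), 225) = 36997/((sqrt(23 + 9)*225)) = 36997/((sqrt(32)*225)) = 36997/(((4*sqrt(2))*225)) = 36997/((900*sqrt(2))) = 36997*(sqrt(2)/1800) = 36997*sqrt(2)/1800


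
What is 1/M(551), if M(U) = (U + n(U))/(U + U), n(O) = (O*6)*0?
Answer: 2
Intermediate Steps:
n(O) = 0 (n(O) = (6*O)*0 = 0)
M(U) = 1/2 (M(U) = (U + 0)/(U + U) = U/((2*U)) = U*(1/(2*U)) = 1/2)
1/M(551) = 1/(1/2) = 2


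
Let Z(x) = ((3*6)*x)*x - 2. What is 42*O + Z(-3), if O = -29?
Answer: -1058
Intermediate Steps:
Z(x) = -2 + 18*x**2 (Z(x) = (18*x)*x - 2 = 18*x**2 - 2 = -2 + 18*x**2)
42*O + Z(-3) = 42*(-29) + (-2 + 18*(-3)**2) = -1218 + (-2 + 18*9) = -1218 + (-2 + 162) = -1218 + 160 = -1058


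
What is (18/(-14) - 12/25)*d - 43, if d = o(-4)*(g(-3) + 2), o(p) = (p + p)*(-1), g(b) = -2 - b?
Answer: -14941/175 ≈ -85.377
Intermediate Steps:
o(p) = -2*p (o(p) = (2*p)*(-1) = -2*p)
d = 24 (d = (-2*(-4))*((-2 - 1*(-3)) + 2) = 8*((-2 + 3) + 2) = 8*(1 + 2) = 8*3 = 24)
(18/(-14) - 12/25)*d - 43 = (18/(-14) - 12/25)*24 - 43 = (18*(-1/14) - 12*1/25)*24 - 43 = (-9/7 - 12/25)*24 - 43 = -309/175*24 - 43 = -7416/175 - 43 = -14941/175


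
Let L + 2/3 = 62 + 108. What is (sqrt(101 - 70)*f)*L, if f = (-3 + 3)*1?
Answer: 0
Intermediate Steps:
L = 508/3 (L = -2/3 + (62 + 108) = -2/3 + 170 = 508/3 ≈ 169.33)
f = 0 (f = 0*1 = 0)
(sqrt(101 - 70)*f)*L = (sqrt(101 - 70)*0)*(508/3) = (sqrt(31)*0)*(508/3) = 0*(508/3) = 0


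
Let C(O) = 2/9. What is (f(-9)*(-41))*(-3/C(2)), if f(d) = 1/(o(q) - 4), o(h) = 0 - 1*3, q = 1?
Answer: -1107/14 ≈ -79.071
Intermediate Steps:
o(h) = -3 (o(h) = 0 - 3 = -3)
C(O) = 2/9 (C(O) = 2*(1/9) = 2/9)
f(d) = -1/7 (f(d) = 1/(-3 - 4) = 1/(-7) = -1/7)
(f(-9)*(-41))*(-3/C(2)) = (-1/7*(-41))*(-3/2/9) = 41*(-3*9/2)/7 = (41/7)*(-27/2) = -1107/14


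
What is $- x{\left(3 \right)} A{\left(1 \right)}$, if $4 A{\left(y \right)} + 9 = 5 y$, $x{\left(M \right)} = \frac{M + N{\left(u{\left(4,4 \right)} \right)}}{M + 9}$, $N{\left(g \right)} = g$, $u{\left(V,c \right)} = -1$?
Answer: $\frac{1}{6} \approx 0.16667$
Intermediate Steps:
$x{\left(M \right)} = \frac{-1 + M}{9 + M}$ ($x{\left(M \right)} = \frac{M - 1}{M + 9} = \frac{-1 + M}{9 + M}$)
$A{\left(y \right)} = - \frac{9}{4} + \frac{5 y}{4}$
$- x{\left(3 \right)} A{\left(1 \right)} = - \frac{-1 + 3}{9 + 3} \left(- \frac{9}{4} + \frac{5}{4} \cdot 1\right) = - \frac{2}{12} \left(- \frac{9}{4} + \frac{5}{4}\right) = - \frac{2}{12} \left(-1\right) = \left(-1\right) \frac{1}{6} \left(-1\right) = \left(- \frac{1}{6}\right) \left(-1\right) = \frac{1}{6}$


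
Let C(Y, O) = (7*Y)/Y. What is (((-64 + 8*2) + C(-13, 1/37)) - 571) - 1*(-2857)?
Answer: 2245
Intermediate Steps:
C(Y, O) = 7
(((-64 + 8*2) + C(-13, 1/37)) - 571) - 1*(-2857) = (((-64 + 8*2) + 7) - 571) - 1*(-2857) = (((-64 + 16) + 7) - 571) + 2857 = ((-48 + 7) - 571) + 2857 = (-41 - 571) + 2857 = -612 + 2857 = 2245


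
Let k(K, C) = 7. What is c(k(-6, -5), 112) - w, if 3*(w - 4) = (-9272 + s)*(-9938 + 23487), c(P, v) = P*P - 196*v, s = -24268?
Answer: 151455913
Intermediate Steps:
c(P, v) = P² - 196*v
w = -151477816 (w = 4 + ((-9272 - 24268)*(-9938 + 23487))/3 = 4 + (-33540*13549)/3 = 4 + (⅓)*(-454433460) = 4 - 151477820 = -151477816)
c(k(-6, -5), 112) - w = (7² - 196*112) - 1*(-151477816) = (49 - 21952) + 151477816 = -21903 + 151477816 = 151455913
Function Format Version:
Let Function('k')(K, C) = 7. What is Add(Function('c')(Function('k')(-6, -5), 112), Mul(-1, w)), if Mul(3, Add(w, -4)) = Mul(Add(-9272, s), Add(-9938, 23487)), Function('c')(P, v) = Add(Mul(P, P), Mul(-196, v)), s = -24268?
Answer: 151455913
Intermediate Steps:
Function('c')(P, v) = Add(Pow(P, 2), Mul(-196, v))
w = -151477816 (w = Add(4, Mul(Rational(1, 3), Mul(Add(-9272, -24268), Add(-9938, 23487)))) = Add(4, Mul(Rational(1, 3), Mul(-33540, 13549))) = Add(4, Mul(Rational(1, 3), -454433460)) = Add(4, -151477820) = -151477816)
Add(Function('c')(Function('k')(-6, -5), 112), Mul(-1, w)) = Add(Add(Pow(7, 2), Mul(-196, 112)), Mul(-1, -151477816)) = Add(Add(49, -21952), 151477816) = Add(-21903, 151477816) = 151455913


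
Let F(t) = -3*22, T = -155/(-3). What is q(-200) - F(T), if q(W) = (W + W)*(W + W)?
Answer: 160066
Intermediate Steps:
q(W) = 4*W² (q(W) = (2*W)*(2*W) = 4*W²)
T = 155/3 (T = -155*(-⅓) = 155/3 ≈ 51.667)
F(t) = -66
q(-200) - F(T) = 4*(-200)² - 1*(-66) = 4*40000 + 66 = 160000 + 66 = 160066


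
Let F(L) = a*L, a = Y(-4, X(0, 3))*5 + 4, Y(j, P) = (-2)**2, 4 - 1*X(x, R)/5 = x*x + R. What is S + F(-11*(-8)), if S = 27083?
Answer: 29195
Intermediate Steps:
X(x, R) = 20 - 5*R - 5*x**2 (X(x, R) = 20 - 5*(x*x + R) = 20 - 5*(x**2 + R) = 20 - 5*(R + x**2) = 20 + (-5*R - 5*x**2) = 20 - 5*R - 5*x**2)
Y(j, P) = 4
a = 24 (a = 4*5 + 4 = 20 + 4 = 24)
F(L) = 24*L
S + F(-11*(-8)) = 27083 + 24*(-11*(-8)) = 27083 + 24*88 = 27083 + 2112 = 29195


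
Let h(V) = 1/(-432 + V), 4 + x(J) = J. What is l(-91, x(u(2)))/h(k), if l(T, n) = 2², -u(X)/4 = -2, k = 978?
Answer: 2184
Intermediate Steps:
u(X) = 8 (u(X) = -4*(-2) = 8)
x(J) = -4 + J
l(T, n) = 4
l(-91, x(u(2)))/h(k) = 4/(1/(-432 + 978)) = 4/(1/546) = 4*546 = 2184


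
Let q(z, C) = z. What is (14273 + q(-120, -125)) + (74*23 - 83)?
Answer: 15772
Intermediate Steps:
(14273 + q(-120, -125)) + (74*23 - 83) = (14273 - 120) + (74*23 - 83) = 14153 + (1702 - 83) = 14153 + 1619 = 15772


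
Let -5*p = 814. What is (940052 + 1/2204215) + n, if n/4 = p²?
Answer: 11528786829617/11021075 ≈ 1.0461e+6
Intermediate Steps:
p = -814/5 (p = -⅕*814 = -814/5 ≈ -162.80)
n = 2650384/25 (n = 4*(-814/5)² = 4*(662596/25) = 2650384/25 ≈ 1.0602e+5)
(940052 + 1/2204215) + n = (940052 + 1/2204215) + 2650384/25 = 2072076719181/2204215 + 2650384/25 = 11528786829617/11021075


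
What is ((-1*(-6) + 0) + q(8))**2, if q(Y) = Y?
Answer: 196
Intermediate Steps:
((-1*(-6) + 0) + q(8))**2 = ((-1*(-6) + 0) + 8)**2 = ((6 + 0) + 8)**2 = (6 + 8)**2 = 14**2 = 196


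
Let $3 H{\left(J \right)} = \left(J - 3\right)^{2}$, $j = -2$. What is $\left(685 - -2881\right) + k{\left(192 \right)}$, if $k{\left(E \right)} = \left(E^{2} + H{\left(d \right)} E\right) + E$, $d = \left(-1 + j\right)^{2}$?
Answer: $42926$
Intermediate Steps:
$d = 9$ ($d = \left(-1 - 2\right)^{2} = \left(-3\right)^{2} = 9$)
$H{\left(J \right)} = \frac{\left(-3 + J\right)^{2}}{3}$ ($H{\left(J \right)} = \frac{\left(J - 3\right)^{2}}{3} = \frac{\left(-3 + J\right)^{2}}{3}$)
$k{\left(E \right)} = E^{2} + 13 E$ ($k{\left(E \right)} = \left(E^{2} + \frac{\left(-3 + 9\right)^{2}}{3} E\right) + E = \left(E^{2} + \frac{6^{2}}{3} E\right) + E = \left(E^{2} + \frac{1}{3} \cdot 36 E\right) + E = \left(E^{2} + 12 E\right) + E = E^{2} + 13 E$)
$\left(685 - -2881\right) + k{\left(192 \right)} = \left(685 - -2881\right) + 192 \left(13 + 192\right) = \left(685 + 2881\right) + 192 \cdot 205 = 3566 + 39360 = 42926$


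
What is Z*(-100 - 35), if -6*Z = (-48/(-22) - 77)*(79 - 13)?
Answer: -111105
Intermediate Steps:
Z = 823 (Z = -(-48/(-22) - 77)*(79 - 13)/6 = -(-48*(-1/22) - 77)*66/6 = -(24/11 - 77)*66/6 = -(-823)*66/66 = -⅙*(-4938) = 823)
Z*(-100 - 35) = 823*(-100 - 35) = 823*(-135) = -111105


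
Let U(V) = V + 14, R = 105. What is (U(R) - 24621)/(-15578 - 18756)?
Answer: 12251/17167 ≈ 0.71364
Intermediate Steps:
U(V) = 14 + V
(U(R) - 24621)/(-15578 - 18756) = ((14 + 105) - 24621)/(-15578 - 18756) = (119 - 24621)/(-34334) = -24502*(-1/34334) = 12251/17167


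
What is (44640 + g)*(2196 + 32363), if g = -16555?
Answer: 970589515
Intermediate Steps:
(44640 + g)*(2196 + 32363) = (44640 - 16555)*(2196 + 32363) = 28085*34559 = 970589515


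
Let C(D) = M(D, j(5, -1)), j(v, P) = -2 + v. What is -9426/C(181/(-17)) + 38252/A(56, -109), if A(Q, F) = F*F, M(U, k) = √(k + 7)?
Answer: 38252/11881 - 4713*√10/5 ≈ -2977.5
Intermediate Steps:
M(U, k) = √(7 + k)
A(Q, F) = F²
C(D) = √10 (C(D) = √(7 + (-2 + 5)) = √(7 + 3) = √10)
-9426/C(181/(-17)) + 38252/A(56, -109) = -9426*√10/10 + 38252/((-109)²) = -4713*√10/5 + 38252/11881 = 38252/11881 - 4713*√10/5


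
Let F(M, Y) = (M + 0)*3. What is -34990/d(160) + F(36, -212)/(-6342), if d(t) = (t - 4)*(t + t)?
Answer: -3788299/5276544 ≈ -0.71795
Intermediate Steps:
F(M, Y) = 3*M (F(M, Y) = M*3 = 3*M)
d(t) = 2*t*(-4 + t) (d(t) = (-4 + t)*(2*t) = 2*t*(-4 + t))
-34990/d(160) + F(36, -212)/(-6342) = -34990*1/(320*(-4 + 160)) + (3*36)/(-6342) = -34990/(2*160*156) + 108*(-1/6342) = -34990/49920 - 18/1057 = -34990*1/49920 - 18/1057 = -3499/4992 - 18/1057 = -3788299/5276544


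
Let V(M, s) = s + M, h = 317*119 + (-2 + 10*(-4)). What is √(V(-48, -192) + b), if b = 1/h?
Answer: I*√6954404591/5383 ≈ 15.492*I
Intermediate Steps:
h = 37681 (h = 37723 + (-2 - 40) = 37723 - 42 = 37681)
V(M, s) = M + s
b = 1/37681 ≈ 2.6539e-5
√(V(-48, -192) + b) = √((-48 - 192) + 1/37681) = √(-240 + 1/37681) = √(-9043439/37681) = I*√6954404591/5383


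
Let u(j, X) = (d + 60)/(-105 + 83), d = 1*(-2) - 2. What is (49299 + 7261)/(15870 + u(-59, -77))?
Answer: 311080/87271 ≈ 3.5645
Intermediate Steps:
d = -4 (d = -2 - 2 = -4)
u(j, X) = -28/11 (u(j, X) = (-4 + 60)/(-105 + 83) = 56/(-22) = 56*(-1/22) = -28/11)
(49299 + 7261)/(15870 + u(-59, -77)) = (49299 + 7261)/(15870 - 28/11) = 56560/(174542/11) = 56560*(11/174542) = 311080/87271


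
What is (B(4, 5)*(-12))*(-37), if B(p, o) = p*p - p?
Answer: 5328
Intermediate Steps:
B(p, o) = p**2 - p
(B(4, 5)*(-12))*(-37) = ((4*(-1 + 4))*(-12))*(-37) = ((4*3)*(-12))*(-37) = (12*(-12))*(-37) = -144*(-37) = 5328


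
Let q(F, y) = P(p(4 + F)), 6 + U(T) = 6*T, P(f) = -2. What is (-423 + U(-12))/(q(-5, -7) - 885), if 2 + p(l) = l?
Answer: 501/887 ≈ 0.56483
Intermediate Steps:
p(l) = -2 + l
U(T) = -6 + 6*T
q(F, y) = -2
(-423 + U(-12))/(q(-5, -7) - 885) = (-423 + (-6 + 6*(-12)))/(-2 - 885) = (-423 + (-6 - 72))/(-887) = (-423 - 78)*(-1/887) = -501*(-1/887) = 501/887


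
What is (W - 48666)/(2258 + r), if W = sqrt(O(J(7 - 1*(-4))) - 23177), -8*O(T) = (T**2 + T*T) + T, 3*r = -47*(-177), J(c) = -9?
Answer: -16222/1677 + I*sqrt(371138)/20124 ≈ -9.6732 + 0.030273*I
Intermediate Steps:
r = 2773 (r = (-47*(-177))/3 = (1/3)*8319 = 2773)
O(T) = -T**2/4 - T/8 (O(T) = -((T**2 + T*T) + T)/8 = -((T**2 + T**2) + T)/8 = -(2*T**2 + T)/8 = -(T + 2*T**2)/8 = -T**2/4 - T/8)
W = I*sqrt(371138)/4 (W = sqrt(-1/8*(-9)*(1 + 2*(-9)) - 23177) = sqrt(-1/8*(-9)*(1 - 18) - 23177) = sqrt(-1/8*(-9)*(-17) - 23177) = sqrt(-153/8 - 23177) = sqrt(-185569/8) = I*sqrt(371138)/4 ≈ 152.3*I)
(W - 48666)/(2258 + r) = (I*sqrt(371138)/4 - 48666)/(2258 + 2773) = (-48666 + I*sqrt(371138)/4)/5031 = (-48666 + I*sqrt(371138)/4)*(1/5031) = -16222/1677 + I*sqrt(371138)/20124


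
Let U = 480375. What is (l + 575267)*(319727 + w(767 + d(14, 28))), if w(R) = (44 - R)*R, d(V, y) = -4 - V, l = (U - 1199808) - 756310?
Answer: 187585359368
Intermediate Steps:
l = -1475743 (l = (480375 - 1199808) - 756310 = -719433 - 756310 = -1475743)
w(R) = R*(44 - R)
(l + 575267)*(319727 + w(767 + d(14, 28))) = (-1475743 + 575267)*(319727 + (767 + (-4 - 1*14))*(44 - (767 + (-4 - 1*14)))) = -900476*(319727 + (767 + (-4 - 14))*(44 - (767 + (-4 - 14)))) = -900476*(319727 + (767 - 18)*(44 - (767 - 18))) = -900476*(319727 + 749*(44 - 1*749)) = -900476*(319727 + 749*(44 - 749)) = -900476*(319727 + 749*(-705)) = -900476*(319727 - 528045) = -900476*(-208318) = 187585359368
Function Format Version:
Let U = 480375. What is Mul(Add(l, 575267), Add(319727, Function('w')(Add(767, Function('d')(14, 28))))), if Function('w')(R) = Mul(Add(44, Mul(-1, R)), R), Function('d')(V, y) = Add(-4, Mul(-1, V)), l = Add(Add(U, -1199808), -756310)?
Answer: 187585359368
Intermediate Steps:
l = -1475743 (l = Add(Add(480375, -1199808), -756310) = Add(-719433, -756310) = -1475743)
Function('w')(R) = Mul(R, Add(44, Mul(-1, R)))
Mul(Add(l, 575267), Add(319727, Function('w')(Add(767, Function('d')(14, 28))))) = Mul(Add(-1475743, 575267), Add(319727, Mul(Add(767, Add(-4, Mul(-1, 14))), Add(44, Mul(-1, Add(767, Add(-4, Mul(-1, 14)))))))) = Mul(-900476, Add(319727, Mul(Add(767, Add(-4, -14)), Add(44, Mul(-1, Add(767, Add(-4, -14))))))) = Mul(-900476, Add(319727, Mul(Add(767, -18), Add(44, Mul(-1, Add(767, -18)))))) = Mul(-900476, Add(319727, Mul(749, Add(44, Mul(-1, 749))))) = Mul(-900476, Add(319727, Mul(749, Add(44, -749)))) = Mul(-900476, Add(319727, Mul(749, -705))) = Mul(-900476, Add(319727, -528045)) = Mul(-900476, -208318) = 187585359368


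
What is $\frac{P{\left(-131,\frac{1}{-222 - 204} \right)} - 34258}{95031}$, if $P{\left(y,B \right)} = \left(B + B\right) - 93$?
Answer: $- \frac{7316764}{20241603} \approx -0.36147$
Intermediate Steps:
$P{\left(y,B \right)} = -93 + 2 B$ ($P{\left(y,B \right)} = 2 B - 93 = -93 + 2 B$)
$\frac{P{\left(-131,\frac{1}{-222 - 204} \right)} - 34258}{95031} = \frac{\left(-93 + \frac{2}{-222 - 204}\right) - 34258}{95031} = \left(\left(-93 + \frac{2}{-426}\right) - 34258\right) \frac{1}{95031} = \left(\left(-93 + 2 \left(- \frac{1}{426}\right)\right) - 34258\right) \frac{1}{95031} = \left(\left(-93 - \frac{1}{213}\right) - 34258\right) \frac{1}{95031} = \left(- \frac{19810}{213} - 34258\right) \frac{1}{95031} = \left(- \frac{7316764}{213}\right) \frac{1}{95031} = - \frac{7316764}{20241603}$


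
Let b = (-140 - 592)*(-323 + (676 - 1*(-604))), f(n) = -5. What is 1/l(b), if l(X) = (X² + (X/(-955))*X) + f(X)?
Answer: 955/468160116340729 ≈ 2.0399e-12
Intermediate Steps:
b = -700524 (b = -732*(-323 + (676 + 604)) = -732*(-323 + 1280) = -732*957 = -700524)
l(X) = -5 + 954*X²/955 (l(X) = (X² + (X/(-955))*X) - 5 = (X² + (X*(-1/955))*X) - 5 = (X² + (-X/955)*X) - 5 = (X² - X²/955) - 5 = 954*X²/955 - 5 = -5 + 954*X²/955)
1/l(b) = 1/(-5 + (954/955)*(-700524)²) = 1/(-5 + (954/955)*490733874576) = 1/(-5 + 468160116345504/955) = 1/(468160116340729/955) = 955/468160116340729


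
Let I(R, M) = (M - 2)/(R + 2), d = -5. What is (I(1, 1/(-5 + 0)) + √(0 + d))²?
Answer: (11 - 15*I*√5)²/225 ≈ -4.4622 - 3.2796*I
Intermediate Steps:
I(R, M) = (-2 + M)/(2 + R)
(I(1, 1/(-5 + 0)) + √(0 + d))² = ((-2 + 1/(-5 + 0))/(2 + 1) + √(0 - 5))² = ((-2 + 1/(-5))/3 + √(-5))² = ((-2 - ⅕)/3 + I*√5)² = ((⅓)*(-11/5) + I*√5)² = (-11/15 + I*√5)²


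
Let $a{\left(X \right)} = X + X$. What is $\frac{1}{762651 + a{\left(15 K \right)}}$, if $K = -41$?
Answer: $\frac{1}{761421} \approx 1.3133 \cdot 10^{-6}$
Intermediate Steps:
$a{\left(X \right)} = 2 X$
$\frac{1}{762651 + a{\left(15 K \right)}} = \frac{1}{762651 + 2 \cdot 15 \left(-41\right)} = \frac{1}{762651 + 2 \left(-615\right)} = \frac{1}{762651 - 1230} = \frac{1}{761421}$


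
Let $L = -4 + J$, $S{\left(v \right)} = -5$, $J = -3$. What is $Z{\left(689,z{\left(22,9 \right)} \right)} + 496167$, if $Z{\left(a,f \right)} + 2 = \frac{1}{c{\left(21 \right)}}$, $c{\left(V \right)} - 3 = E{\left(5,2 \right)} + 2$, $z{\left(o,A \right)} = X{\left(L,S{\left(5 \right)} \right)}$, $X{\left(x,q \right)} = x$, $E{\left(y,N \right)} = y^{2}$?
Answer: $\frac{14884951}{30} \approx 4.9617 \cdot 10^{5}$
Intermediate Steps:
$L = -7$ ($L = -4 - 3 = -7$)
$z{\left(o,A \right)} = -7$
$c{\left(V \right)} = 30$ ($c{\left(V \right)} = 3 + \left(5^{2} + 2\right) = 3 + \left(25 + 2\right) = 3 + 27 = 30$)
$Z{\left(a,f \right)} = - \frac{59}{30}$ ($Z{\left(a,f \right)} = -2 + \frac{1}{30} = - \frac{59}{30}$)
$Z{\left(689,z{\left(22,9 \right)} \right)} + 496167 = - \frac{59}{30} + 496167 = \frac{14884951}{30}$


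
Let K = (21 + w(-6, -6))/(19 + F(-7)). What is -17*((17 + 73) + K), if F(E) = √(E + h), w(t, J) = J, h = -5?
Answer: 255*(-12*√3 + 115*I)/(-19*I + 2*√3) ≈ -1543.0 + 2.3682*I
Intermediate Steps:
F(E) = √(-5 + E) (F(E) = √(E - 5) = √(-5 + E))
K = 15/(19 + 2*I*√3) (K = (21 - 6)/(19 + √(-5 - 7)) = 15/(19 + √(-12)) = 15/(19 + 2*I*√3) ≈ 0.76408 - 0.13931*I)
-17*((17 + 73) + K) = -17*((17 + 73) + (285/373 - 30*I*√3/373)) = -17*(90 + (285/373 - 30*I*√3/373)) = -17*(33855/373 - 30*I*√3/373) = -575535/373 + 510*I*√3/373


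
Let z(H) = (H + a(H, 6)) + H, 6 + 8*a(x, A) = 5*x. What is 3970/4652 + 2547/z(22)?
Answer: 2012489/44194 ≈ 45.538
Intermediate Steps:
a(x, A) = -¾ + 5*x/8 (a(x, A) = -¾ + (5*x)/8 = -¾ + 5*x/8)
z(H) = -¾ + 21*H/8 (z(H) = (H + (-¾ + 5*H/8)) + H = (-¾ + 13*H/8) + H = -¾ + 21*H/8)
3970/4652 + 2547/z(22) = 3970/4652 + 2547/(-¾ + (21/8)*22) = 3970*(1/4652) + 2547/(-¾ + 231/4) = 1985/2326 + 2547/57 = 1985/2326 + 2547*(1/57) = 1985/2326 + 849/19 = 2012489/44194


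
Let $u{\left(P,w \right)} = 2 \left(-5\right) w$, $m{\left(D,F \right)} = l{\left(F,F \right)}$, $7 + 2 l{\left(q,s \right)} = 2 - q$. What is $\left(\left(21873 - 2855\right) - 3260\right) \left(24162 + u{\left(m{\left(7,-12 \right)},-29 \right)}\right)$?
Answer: $385314616$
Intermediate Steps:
$l{\left(q,s \right)} = - \frac{5}{2} - \frac{q}{2}$ ($l{\left(q,s \right)} = - \frac{7}{2} + \frac{2 - q}{2} = - \frac{7}{2} - \left(-1 + \frac{q}{2}\right) = - \frac{5}{2} - \frac{q}{2}$)
$m{\left(D,F \right)} = - \frac{5}{2} - \frac{F}{2}$
$u{\left(P,w \right)} = - 10 w$
$\left(\left(21873 - 2855\right) - 3260\right) \left(24162 + u{\left(m{\left(7,-12 \right)},-29 \right)}\right) = \left(\left(21873 - 2855\right) - 3260\right) \left(24162 - -290\right) = \left(19018 - 3260\right) \left(24162 + 290\right) = 15758 \cdot 24452 = 385314616$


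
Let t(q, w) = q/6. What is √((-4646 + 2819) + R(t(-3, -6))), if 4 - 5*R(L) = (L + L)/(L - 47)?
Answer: 21*I*√37373/95 ≈ 42.734*I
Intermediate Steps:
t(q, w) = q/6 (t(q, w) = q*(⅙) = q/6)
R(L) = ⅘ - 2*L/(5*(-47 + L)) (R(L) = ⅘ - (L + L)/(5*(L - 47)) = ⅘ - 2*L/(5*(-47 + L)))
√((-4646 + 2819) + R(t(-3, -6))) = √((-4646 + 2819) + 2*(-94 + (⅙)*(-3))/(5*(-47 + (⅙)*(-3)))) = √(-1827 + 2*(-94 - ½)/(5*(-47 - ½))) = √(-1827 + (⅖)*(-189/2)/(-95/2)) = √(-1827 + (⅖)*(-2/95)*(-189/2)) = √(-1827 + 378/475) = √(-867447/475) = 21*I*√37373/95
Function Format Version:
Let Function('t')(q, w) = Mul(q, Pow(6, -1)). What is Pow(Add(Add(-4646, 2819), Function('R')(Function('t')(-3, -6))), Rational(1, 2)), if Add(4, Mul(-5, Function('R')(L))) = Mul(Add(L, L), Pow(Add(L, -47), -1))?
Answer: Mul(Rational(21, 95), I, Pow(37373, Rational(1, 2))) ≈ Mul(42.734, I)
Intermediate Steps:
Function('t')(q, w) = Mul(Rational(1, 6), q) (Function('t')(q, w) = Mul(q, Rational(1, 6)) = Mul(Rational(1, 6), q))
Function('R')(L) = Add(Rational(4, 5), Mul(Rational(-2, 5), L, Pow(Add(-47, L), -1))) (Function('R')(L) = Add(Rational(4, 5), Mul(Rational(-1, 5), Mul(Add(L, L), Pow(Add(L, -47), -1)))) = Add(Rational(4, 5), Mul(Rational(-1, 5), Mul(Mul(2, L), Pow(Add(-47, L), -1)))) = Add(Rational(4, 5), Mul(Rational(-1, 5), Mul(2, L, Pow(Add(-47, L), -1)))) = Add(Rational(4, 5), Mul(Rational(-2, 5), L, Pow(Add(-47, L), -1))))
Pow(Add(Add(-4646, 2819), Function('R')(Function('t')(-3, -6))), Rational(1, 2)) = Pow(Add(Add(-4646, 2819), Mul(Rational(2, 5), Pow(Add(-47, Mul(Rational(1, 6), -3)), -1), Add(-94, Mul(Rational(1, 6), -3)))), Rational(1, 2)) = Pow(Add(-1827, Mul(Rational(2, 5), Pow(Add(-47, Rational(-1, 2)), -1), Add(-94, Rational(-1, 2)))), Rational(1, 2)) = Pow(Add(-1827, Mul(Rational(2, 5), Pow(Rational(-95, 2), -1), Rational(-189, 2))), Rational(1, 2)) = Pow(Add(-1827, Mul(Rational(2, 5), Rational(-2, 95), Rational(-189, 2))), Rational(1, 2)) = Pow(Add(-1827, Rational(378, 475)), Rational(1, 2)) = Pow(Rational(-867447, 475), Rational(1, 2)) = Mul(Rational(21, 95), I, Pow(37373, Rational(1, 2)))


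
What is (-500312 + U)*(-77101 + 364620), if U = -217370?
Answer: -206347210958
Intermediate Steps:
(-500312 + U)*(-77101 + 364620) = (-500312 - 217370)*(-77101 + 364620) = -717682*287519 = -206347210958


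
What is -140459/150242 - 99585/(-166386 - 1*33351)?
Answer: -1454778857/3334320706 ≈ -0.43630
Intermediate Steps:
-140459/150242 - 99585/(-166386 - 1*33351) = -140459*1/150242 - 99585/(-166386 - 33351) = -140459/150242 - 99585/(-199737) = -140459/150242 - 99585*(-1/199737) = -140459/150242 + 11065/22193 = -1454778857/3334320706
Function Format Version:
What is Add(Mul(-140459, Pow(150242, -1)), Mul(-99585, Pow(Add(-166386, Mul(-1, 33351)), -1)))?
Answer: Rational(-1454778857, 3334320706) ≈ -0.43630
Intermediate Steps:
Add(Mul(-140459, Pow(150242, -1)), Mul(-99585, Pow(Add(-166386, Mul(-1, 33351)), -1))) = Add(Mul(-140459, Rational(1, 150242)), Mul(-99585, Pow(Add(-166386, -33351), -1))) = Add(Rational(-140459, 150242), Mul(-99585, Pow(-199737, -1))) = Add(Rational(-140459, 150242), Mul(-99585, Rational(-1, 199737))) = Add(Rational(-140459, 150242), Rational(11065, 22193)) = Rational(-1454778857, 3334320706)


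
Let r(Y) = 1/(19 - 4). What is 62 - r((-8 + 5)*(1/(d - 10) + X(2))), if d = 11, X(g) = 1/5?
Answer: 929/15 ≈ 61.933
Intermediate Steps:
X(g) = ⅕
r(Y) = 1/15
62 - r((-8 + 5)*(1/(d - 10) + X(2))) = 62 - 1*1/15 = 62 - 1/15 = 929/15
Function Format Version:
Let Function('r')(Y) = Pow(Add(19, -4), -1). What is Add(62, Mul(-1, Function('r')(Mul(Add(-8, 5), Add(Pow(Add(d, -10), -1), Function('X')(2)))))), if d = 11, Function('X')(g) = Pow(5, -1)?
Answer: Rational(929, 15) ≈ 61.933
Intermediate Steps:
Function('X')(g) = Rational(1, 5)
Function('r')(Y) = Rational(1, 15) (Function('r')(Y) = Pow(15, -1) = Rational(1, 15))
Add(62, Mul(-1, Function('r')(Mul(Add(-8, 5), Add(Pow(Add(d, -10), -1), Function('X')(2)))))) = Add(62, Mul(-1, Rational(1, 15))) = Add(62, Rational(-1, 15)) = Rational(929, 15)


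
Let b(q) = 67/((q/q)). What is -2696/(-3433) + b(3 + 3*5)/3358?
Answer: 9283179/11528014 ≈ 0.80527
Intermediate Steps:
b(q) = 67 (b(q) = 67/1 = 67*1 = 67)
-2696/(-3433) + b(3 + 3*5)/3358 = -2696/(-3433) + 67/3358 = -2696*(-1/3433) + 67*(1/3358) = 2696/3433 + 67/3358 = 9283179/11528014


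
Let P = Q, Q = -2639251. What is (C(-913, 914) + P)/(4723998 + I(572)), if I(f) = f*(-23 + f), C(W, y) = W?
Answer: -1320082/2519013 ≈ -0.52405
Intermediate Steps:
P = -2639251
(C(-913, 914) + P)/(4723998 + I(572)) = (-913 - 2639251)/(4723998 + 572*(-23 + 572)) = -2640164/(4723998 + 572*549) = -2640164/(4723998 + 314028) = -2640164/5038026 = -2640164*1/5038026 = -1320082/2519013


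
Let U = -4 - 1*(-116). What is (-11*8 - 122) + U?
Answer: -98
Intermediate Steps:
U = 112 (U = -4 + 116 = 112)
(-11*8 - 122) + U = (-11*8 - 122) + 112 = (-88 - 122) + 112 = -210 + 112 = -98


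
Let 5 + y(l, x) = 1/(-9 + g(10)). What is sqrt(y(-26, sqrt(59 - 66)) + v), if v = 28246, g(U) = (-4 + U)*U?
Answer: 2*sqrt(18363723)/51 ≈ 168.05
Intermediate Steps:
g(U) = U*(-4 + U)
y(l, x) = -254/51 (y(l, x) = -5 + 1/(-9 + 10*(-4 + 10)) = -5 + 1/(-9 + 10*6) = -5 + 1/(-9 + 60) = -5 + 1/51 = -254/51)
sqrt(y(-26, sqrt(59 - 66)) + v) = sqrt(-254/51 + 28246) = sqrt(1440292/51) = 2*sqrt(18363723)/51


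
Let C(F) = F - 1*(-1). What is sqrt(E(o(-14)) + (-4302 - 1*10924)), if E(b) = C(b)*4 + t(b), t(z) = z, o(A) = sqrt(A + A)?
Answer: sqrt(-15222 + 10*I*sqrt(7)) ≈ 0.107 + 123.38*I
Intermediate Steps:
o(A) = sqrt(2)*sqrt(A) (o(A) = sqrt(2*A) = sqrt(2)*sqrt(A))
C(F) = 1 + F (C(F) = F + 1 = 1 + F)
E(b) = 4 + 5*b (E(b) = (1 + b)*4 + b = (4 + 4*b) + b = 4 + 5*b)
sqrt(E(o(-14)) + (-4302 - 1*10924)) = sqrt((4 + 5*(sqrt(2)*sqrt(-14))) + (-4302 - 1*10924)) = sqrt((4 + 5*(sqrt(2)*(I*sqrt(14)))) + (-4302 - 10924)) = sqrt((4 + 5*(2*I*sqrt(7))) - 15226) = sqrt((4 + 10*I*sqrt(7)) - 15226) = sqrt(-15222 + 10*I*sqrt(7))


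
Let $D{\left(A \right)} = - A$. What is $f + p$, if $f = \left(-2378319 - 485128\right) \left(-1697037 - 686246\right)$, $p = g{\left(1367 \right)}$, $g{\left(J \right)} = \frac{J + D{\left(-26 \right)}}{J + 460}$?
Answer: $\frac{1781169589246960}{261} \approx 6.8244 \cdot 10^{12}$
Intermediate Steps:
$g{\left(J \right)} = \frac{26 + J}{460 + J}$ ($g{\left(J \right)} = \frac{J - -26}{J + 460} = \frac{J + 26}{460 + J} = \frac{26 + J}{460 + J}$)
$p = \frac{199}{261}$ ($p = \frac{26 + 1367}{460 + 1367} = \frac{1}{1827} \cdot 1393 = \frac{199}{261} \approx 0.76245$)
$f = 6824404556501$ ($f = \left(-2863447\right) \left(-2383283\right) = 6824404556501$)
$f + p = 6824404556501 + \frac{199}{261} = \frac{1781169589246960}{261}$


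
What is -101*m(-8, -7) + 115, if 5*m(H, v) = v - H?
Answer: 474/5 ≈ 94.800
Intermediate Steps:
m(H, v) = -H/5 + v/5 (m(H, v) = (v - H)/5 = -H/5 + v/5)
-101*m(-8, -7) + 115 = -101*(-⅕*(-8) + (⅕)*(-7)) + 115 = -101*(8/5 - 7/5) + 115 = -101*⅕ + 115 = -101/5 + 115 = 474/5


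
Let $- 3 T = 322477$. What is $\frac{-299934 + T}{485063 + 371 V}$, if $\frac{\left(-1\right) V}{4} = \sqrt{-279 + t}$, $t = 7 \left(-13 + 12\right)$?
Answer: $- \frac{592882318577}{707747877555} - \frac{1813862036 i \sqrt{286}}{707747877555} \approx -0.8377 - 0.043342 i$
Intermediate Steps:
$t = -7$ ($t = 7 \left(-1\right) = -7$)
$T = - \frac{322477}{3}$ ($T = \left(- \frac{1}{3}\right) 322477 = - \frac{322477}{3} \approx -1.0749 \cdot 10^{5}$)
$V = - 4 i \sqrt{286}$ ($V = - 4 \sqrt{-279 - 7} = - 4 \sqrt{-286} = - 4 i \sqrt{286} \approx - 67.646 i$)
$\frac{-299934 + T}{485063 + 371 V} = \frac{-299934 - \frac{322477}{3}}{485063 + 371 \left(- 4 i \sqrt{286}\right)} = - \frac{1222279}{3 \left(485063 - 1484 i \sqrt{286}\right)}$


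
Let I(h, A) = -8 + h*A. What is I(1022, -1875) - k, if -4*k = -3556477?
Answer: -11221509/4 ≈ -2.8054e+6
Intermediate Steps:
k = 3556477/4 (k = -¼*(-3556477) = 3556477/4 ≈ 8.8912e+5)
I(h, A) = -8 + A*h
I(1022, -1875) - k = (-8 - 1875*1022) - 1*3556477/4 = (-8 - 1916250) - 3556477/4 = -1916258 - 3556477/4 = -11221509/4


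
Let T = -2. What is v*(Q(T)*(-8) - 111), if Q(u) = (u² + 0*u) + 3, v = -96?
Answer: 16032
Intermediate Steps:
Q(u) = 3 + u² (Q(u) = (u² + 0) + 3 = u² + 3 = 3 + u²)
v*(Q(T)*(-8) - 111) = -96*((3 + (-2)²)*(-8) - 111) = -96*((3 + 4)*(-8) - 111) = -96*(7*(-8) - 111) = -96*(-56 - 111) = -96*(-167) = 16032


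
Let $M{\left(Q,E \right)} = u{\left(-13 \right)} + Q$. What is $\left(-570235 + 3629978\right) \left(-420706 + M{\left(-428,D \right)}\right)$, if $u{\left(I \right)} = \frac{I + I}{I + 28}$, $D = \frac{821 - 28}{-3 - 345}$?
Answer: $- \frac{19328506681748}{15} \approx -1.2886 \cdot 10^{12}$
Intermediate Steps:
$D = - \frac{793}{348}$ ($D = \frac{793}{-348} = 793 \left(- \frac{1}{348}\right) = - \frac{793}{348} \approx -2.2787$)
$u{\left(I \right)} = \frac{2 I}{28 + I}$
$M{\left(Q,E \right)} = - \frac{26}{15} + Q$ ($M{\left(Q,E \right)} = 2 \left(-13\right) \frac{1}{28 - 13} + Q = 2 \left(-13\right) \frac{1}{15} + Q = - \frac{26}{15} + Q$)
$\left(-570235 + 3629978\right) \left(-420706 + M{\left(-428,D \right)}\right) = \left(-570235 + 3629978\right) \left(-420706 - \frac{6446}{15}\right) = 3059743 \left(-420706 - \frac{6446}{15}\right) = 3059743 \left(- \frac{6317036}{15}\right) = - \frac{19328506681748}{15}$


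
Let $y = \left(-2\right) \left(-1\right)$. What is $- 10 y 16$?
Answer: $-320$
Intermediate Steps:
$y = 2$
$- 10 y 16 = \left(-10\right) 2 \cdot 16 = \left(-20\right) 16 = -320$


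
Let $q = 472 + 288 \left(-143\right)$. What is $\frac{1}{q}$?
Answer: $- \frac{1}{40712} \approx -2.4563 \cdot 10^{-5}$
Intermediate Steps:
$q = -40712$ ($q = 472 - 41184 = -40712$)
$\frac{1}{q} = \frac{1}{-40712} = - \frac{1}{40712}$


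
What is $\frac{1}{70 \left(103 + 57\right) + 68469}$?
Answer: $\frac{1}{79669} \approx 1.2552 \cdot 10^{-5}$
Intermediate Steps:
$\frac{1}{70 \left(103 + 57\right) + 68469} = \frac{1}{70 \cdot 160 + 68469} = \frac{1}{11200 + 68469} = \frac{1}{79669}$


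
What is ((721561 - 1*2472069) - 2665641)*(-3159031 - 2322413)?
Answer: 24206873439156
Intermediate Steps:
((721561 - 1*2472069) - 2665641)*(-3159031 - 2322413) = ((721561 - 2472069) - 2665641)*(-5481444) = (-1750508 - 2665641)*(-5481444) = -4416149*(-5481444) = 24206873439156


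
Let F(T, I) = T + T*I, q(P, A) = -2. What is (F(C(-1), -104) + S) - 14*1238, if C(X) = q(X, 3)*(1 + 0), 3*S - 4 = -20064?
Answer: -71438/3 ≈ -23813.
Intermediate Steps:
S = -20060/3 (S = 4/3 + (⅓)*(-20064) = 4/3 - 6688 = -20060/3 ≈ -6686.7)
C(X) = -2 (C(X) = -2*(1 + 0) = -2*1 = -2)
F(T, I) = T + I*T
(F(C(-1), -104) + S) - 14*1238 = (-2*(1 - 104) - 20060/3) - 14*1238 = (-2*(-103) - 20060/3) - 17332 = (206 - 20060/3) - 17332 = -19442/3 - 17332 = -71438/3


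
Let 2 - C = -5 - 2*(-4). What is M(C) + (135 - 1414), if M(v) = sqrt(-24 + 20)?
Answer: -1279 + 2*I ≈ -1279.0 + 2.0*I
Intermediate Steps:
C = -1 (C = 2 - (-5 - 2*(-4)) = 2 - (-5 + 8) = 2 - 1*3 = 2 - 3 = -1)
M(v) = 2*I (M(v) = sqrt(-4) = 2*I)
M(C) + (135 - 1414) = 2*I + (135 - 1414) = 2*I - 1279 = -1279 + 2*I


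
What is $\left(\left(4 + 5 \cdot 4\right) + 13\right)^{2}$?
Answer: $1369$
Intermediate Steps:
$\left(\left(4 + 5 \cdot 4\right) + 13\right)^{2} = \left(\left(4 + 20\right) + 13\right)^{2} = \left(24 + 13\right)^{2} = 37^{2} = 1369$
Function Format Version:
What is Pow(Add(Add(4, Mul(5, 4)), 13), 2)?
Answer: 1369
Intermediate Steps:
Pow(Add(Add(4, Mul(5, 4)), 13), 2) = Pow(Add(Add(4, 20), 13), 2) = Pow(Add(24, 13), 2) = Pow(37, 2) = 1369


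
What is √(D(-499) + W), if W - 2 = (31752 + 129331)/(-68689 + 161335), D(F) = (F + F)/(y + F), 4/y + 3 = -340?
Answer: √160335600253768238146/5285794002 ≈ 2.3955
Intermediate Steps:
y = -4/343 (y = 4/(-3 - 340) = 4/(-343) = 4*(-1/343) = -4/343 ≈ -0.011662)
D(F) = 2*F/(-4/343 + F) (D(F) = (F + F)/(-4/343 + F) = (2*F)/(-4/343 + F) = 2*F/(-4/343 + F))
W = 346375/92646 (W = 2 + (31752 + 129331)/(-68689 + 161335) = 2 + 161083/92646 = 346375/92646 ≈ 3.7387)
√(D(-499) + W) = √(686*(-499)/(-4 + 343*(-499)) + 346375/92646) = √(686*(-499)/(-4 - 171157) + 346375/92646) = √(686*(-499)/(-171161) + 346375/92646) = √(686*(-499)*(-1/171161) + 346375/92646) = √(342314/171161 + 346375/92646) = √(90999914219/15857382006) = √160335600253768238146/5285794002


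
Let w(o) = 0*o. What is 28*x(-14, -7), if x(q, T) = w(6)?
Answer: 0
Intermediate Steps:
w(o) = 0
x(q, T) = 0
28*x(-14, -7) = 28*0 = 0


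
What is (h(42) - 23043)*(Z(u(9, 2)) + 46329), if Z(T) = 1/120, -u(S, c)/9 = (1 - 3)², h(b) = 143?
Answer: -6365605745/6 ≈ -1.0609e+9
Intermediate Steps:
u(S, c) = -36 (u(S, c) = -9*(1 - 3)² = -9*(-2)² = -9*4 = -36)
Z(T) = 1/120
(h(42) - 23043)*(Z(u(9, 2)) + 46329) = (143 - 23043)*(1/120 + 46329) = -22900*5559481/120 = -6365605745/6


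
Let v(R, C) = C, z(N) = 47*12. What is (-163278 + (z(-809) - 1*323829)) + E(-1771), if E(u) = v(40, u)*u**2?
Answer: -5555123554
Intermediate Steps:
z(N) = 564
E(u) = u**3 (E(u) = u*u**2 = u**3)
(-163278 + (z(-809) - 1*323829)) + E(-1771) = (-163278 + (564 - 1*323829)) + (-1771)**3 = (-163278 + (564 - 323829)) - 5554637011 = (-163278 - 323265) - 5554637011 = -486543 - 5554637011 = -5555123554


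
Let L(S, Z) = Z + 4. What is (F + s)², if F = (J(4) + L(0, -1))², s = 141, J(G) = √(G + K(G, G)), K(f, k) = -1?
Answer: 23517 + 1836*√3 ≈ 26697.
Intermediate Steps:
L(S, Z) = 4 + Z
J(G) = √(-1 + G) (J(G) = √(G - 1) = √(-1 + G))
F = (3 + √3)² (F = (√(-1 + 4) + (4 - 1))² = (√3 + 3)² = (3 + √3)² ≈ 22.392)
(F + s)² = ((3 + √3)² + 141)² = (141 + (3 + √3)²)²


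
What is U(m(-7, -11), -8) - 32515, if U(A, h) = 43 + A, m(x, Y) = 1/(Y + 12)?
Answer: -32471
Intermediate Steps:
m(x, Y) = 1/(12 + Y)
U(m(-7, -11), -8) - 32515 = (43 + 1/(12 - 11)) - 32515 = (43 + 1/1) - 32515 = (43 + 1) - 32515 = 44 - 32515 = -32471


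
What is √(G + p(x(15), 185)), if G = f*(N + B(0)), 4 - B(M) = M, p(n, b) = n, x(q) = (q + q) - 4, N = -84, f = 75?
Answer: I*√5974 ≈ 77.292*I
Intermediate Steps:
x(q) = -4 + 2*q (x(q) = 2*q - 4 = -4 + 2*q)
B(M) = 4 - M
G = -6000 (G = 75*(-84 + (4 - 1*0)) = 75*(-84 + (4 + 0)) = 75*(-84 + 4) = 75*(-80) = -6000)
√(G + p(x(15), 185)) = √(-6000 + (-4 + 2*15)) = √(-6000 + (-4 + 30)) = √(-6000 + 26) = √(-5974) = I*√5974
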